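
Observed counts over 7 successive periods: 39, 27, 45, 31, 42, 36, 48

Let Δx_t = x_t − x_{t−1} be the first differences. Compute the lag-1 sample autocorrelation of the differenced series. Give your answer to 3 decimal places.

First differences Δx: -12, 18, -14, 11, -6, 12
Mean of differences = 1.5000
Numerator Σ(Δx_t−Δx̄)(Δx_{t+1}−Δx̄) = -775.7500
Denominator Σ(Δx_t−Δx̄)² = 951.5000
r_1(Δx) = -775.7500 / 951.5000 = -0.815

-0.815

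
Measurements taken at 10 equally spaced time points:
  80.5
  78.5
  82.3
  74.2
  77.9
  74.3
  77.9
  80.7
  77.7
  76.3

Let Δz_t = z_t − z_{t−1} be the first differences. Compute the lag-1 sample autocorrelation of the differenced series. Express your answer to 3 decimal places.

First differences Δz: -2.0, 3.8, -8.1, 3.7, -3.6, 3.6, 2.8, -3.0, -1.4
Mean of differences = -0.4667
Numerator Σ(Δz_t−Δz̄)(Δz_{t+1}−Δz̄) = -89.3411
Denominator Σ(Δz_t−Δz̄)² = 140.5000
r_1(Δz) = -89.3411 / 140.5000 = -0.636

-0.636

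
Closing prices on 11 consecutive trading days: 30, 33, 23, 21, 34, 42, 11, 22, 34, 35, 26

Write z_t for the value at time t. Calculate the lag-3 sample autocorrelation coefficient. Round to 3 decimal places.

Mean z̄ = (30 + 33 + 23 + 21 + 34 + 42 + 11 + 22 + 34 + 35 + 26)/11 = 28.2727
Numerator Σ_{t=1}^{8}(z_t−z̄)(z_{t+3}−z̄) = 8.5041
Denominator Σ(z_t−z̄)² = 748.1818
r_3 = 8.5041 / 748.1818 = 0.011

0.011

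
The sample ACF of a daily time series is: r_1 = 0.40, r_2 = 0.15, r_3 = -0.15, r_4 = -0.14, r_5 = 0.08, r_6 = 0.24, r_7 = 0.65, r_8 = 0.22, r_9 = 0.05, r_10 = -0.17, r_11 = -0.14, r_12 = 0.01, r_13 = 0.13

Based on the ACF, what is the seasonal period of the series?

7

The largest autocorrelation is r_7 = 0.65; the remaining lags stay at or below 0.40. The elevated value at lag 1 (0.40), dropping to 0.15 at lag 2, reflects decaying short-term dependence rather than seasonality.
The dominant spike at lag 7 indicates a seasonal period of 7.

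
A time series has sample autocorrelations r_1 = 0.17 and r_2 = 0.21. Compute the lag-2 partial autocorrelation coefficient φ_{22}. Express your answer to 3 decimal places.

0.186

φ_{22} = (r_2 − r_1²) / (1 − r_1²)
r_1² = (0.17)² = 0.0289
Numerator = 0.21 − 0.0289 = 0.1811; denominator = 1 − 0.0289 = 0.9711
φ_{22} = 0.1811 / 0.9711 = 0.186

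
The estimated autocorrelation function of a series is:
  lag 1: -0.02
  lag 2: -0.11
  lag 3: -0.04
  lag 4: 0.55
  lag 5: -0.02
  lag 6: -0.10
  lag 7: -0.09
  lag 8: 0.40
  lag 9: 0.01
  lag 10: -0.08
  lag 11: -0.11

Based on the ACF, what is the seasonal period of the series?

The largest autocorrelation is r_4 = 0.55, with a weaker echo at lag 8 (0.40); the remaining lags stay at or below 0.01.
The dominant spike at lag 4 indicates a seasonal period of 4.

4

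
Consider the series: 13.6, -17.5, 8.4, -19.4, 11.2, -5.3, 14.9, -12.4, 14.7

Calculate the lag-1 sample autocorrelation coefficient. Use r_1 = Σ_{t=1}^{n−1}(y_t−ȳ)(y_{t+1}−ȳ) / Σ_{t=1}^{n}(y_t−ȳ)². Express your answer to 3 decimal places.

-0.748

Mean ȳ = (13.6 − 17.5 + 8.4 − 19.4 + 11.2 − 5.3 + 14.9 − 12.4 + 14.7)/9 = 0.9111
Numerator Σ_{t=1}^{8}(y_t−ȳ)(y_{t+1}−ȳ) = -1253.1268
Denominator Σ(y_t−ȳ)² = 1676.0489
r_1 = -1253.1268 / 1676.0489 = -0.748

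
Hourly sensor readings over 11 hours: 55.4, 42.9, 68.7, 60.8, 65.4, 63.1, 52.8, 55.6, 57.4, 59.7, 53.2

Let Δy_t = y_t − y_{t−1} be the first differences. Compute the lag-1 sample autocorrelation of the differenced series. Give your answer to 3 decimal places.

-0.540

First differences Δy: -12.5, 25.8, -7.9, 4.6, -2.3, -10.3, 2.8, 1.8, 2.3, -6.5
Mean of differences = -0.2200
Numerator Σ(Δy_t−Δȳ)(Δy_{t+1}−Δȳ) = -580.5124
Denominator Σ(Δy_t−Δȳ)² = 1074.9760
r_1(Δy) = -580.5124 / 1074.9760 = -0.540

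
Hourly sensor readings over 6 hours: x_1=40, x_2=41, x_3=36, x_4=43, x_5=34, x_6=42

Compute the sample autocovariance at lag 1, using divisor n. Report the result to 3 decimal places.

Mean x̄ = (40 + 41 + 36 + 43 + 34 + 42)/6 = 39.3333
Σ_{t=1}^{5}(x_t−x̄)(x_{t+1}−x̄) = -50.4444
γ_1 = -50.4444 / 6 = -8.407

-8.407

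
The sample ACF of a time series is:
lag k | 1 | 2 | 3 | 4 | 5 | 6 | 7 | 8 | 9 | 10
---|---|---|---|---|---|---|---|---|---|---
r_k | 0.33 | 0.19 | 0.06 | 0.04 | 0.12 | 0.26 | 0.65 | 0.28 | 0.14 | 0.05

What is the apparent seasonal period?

The largest autocorrelation is r_7 = 0.65; the remaining lags stay at or below 0.33. The elevated value at lag 1 (0.33), dropping to 0.19 at lag 2, reflects decaying short-term dependence rather than seasonality.
The dominant spike at lag 7 indicates a seasonal period of 7.

7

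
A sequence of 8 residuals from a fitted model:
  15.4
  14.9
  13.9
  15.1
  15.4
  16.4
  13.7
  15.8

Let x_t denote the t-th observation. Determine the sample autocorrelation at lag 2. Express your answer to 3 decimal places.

-0.038

Mean x̄ = (15.4 + 14.9 + 13.9 + 15.1 + 15.4 + 16.4 + 13.7 + 15.8)/8 = 15.0750
Deviations from mean: 0.3250, -0.1750, -1.1750, 0.0250, 0.3250, 1.3250, -1.3750, 0.7250
Numerator Σ_{t=1}^{6}(x_t−x̄)(x_{t+2}−x̄) = -0.2213
Denominator Σ(x_t−x̄)² = 5.7950
r_2 = -0.2213 / 5.7950 = -0.038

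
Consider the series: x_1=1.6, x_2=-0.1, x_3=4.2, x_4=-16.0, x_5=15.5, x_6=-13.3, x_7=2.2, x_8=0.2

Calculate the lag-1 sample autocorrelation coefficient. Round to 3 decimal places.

Mean x̄ = (1.6 − 0.1 + 4.2 − 16.0 + 15.5 − 13.3 + 2.2 + 0.2)/8 = -0.7125
Σ(x_t−x̄)(x_{t+1}−x̄) = (1.4164) + (3.0089) + (-75.0998) + (-247.8486) + (-204.0748) + (-36.6611) + (2.6577) = -556.6014
Denominator Σ(x_t−x̄)² = 694.1688
r_1 = -556.6014 / 694.1688 = -0.802

-0.802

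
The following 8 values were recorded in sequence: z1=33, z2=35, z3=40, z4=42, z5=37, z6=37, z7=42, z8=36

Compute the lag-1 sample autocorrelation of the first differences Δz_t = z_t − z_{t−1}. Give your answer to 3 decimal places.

-0.197

First differences Δz: 2, 5, 2, -5, 0, 5, -6
Mean of differences = 0.4286
Numerator Σ(Δz_t−Δz̄)(Δz_{t+1}−Δz̄) = -23.1837
Denominator Σ(Δz_t−Δz̄)² = 117.7143
r_1(Δz) = -23.1837 / 117.7143 = -0.197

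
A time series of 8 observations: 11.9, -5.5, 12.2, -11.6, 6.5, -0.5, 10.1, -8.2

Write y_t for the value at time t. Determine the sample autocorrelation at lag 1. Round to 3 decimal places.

-0.727

Mean ȳ = (11.9 − 5.5 + 12.2 − 11.6 + 6.5 − 0.5 + 10.1 − 8.2)/8 = 1.8625
Deviations from mean: 10.0375, -7.3625, 10.3375, -13.4625, 4.6375, -2.3625, 8.2375, -10.0625
Numerator Σ_{t=1}^{7}(y_t−ȳ)(y_{t+1}−ȳ) = -464.9189
Denominator Σ(y_t−ȳ)² = 639.2588
r_1 = -464.9189 / 639.2588 = -0.727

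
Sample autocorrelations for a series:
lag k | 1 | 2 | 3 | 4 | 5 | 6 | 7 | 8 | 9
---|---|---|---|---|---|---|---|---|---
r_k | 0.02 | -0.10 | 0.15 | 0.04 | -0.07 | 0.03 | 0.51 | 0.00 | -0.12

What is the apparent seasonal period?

7

The largest autocorrelation is r_7 = 0.51; the remaining lags stay at or below 0.15.
The dominant spike at lag 7 indicates a seasonal period of 7.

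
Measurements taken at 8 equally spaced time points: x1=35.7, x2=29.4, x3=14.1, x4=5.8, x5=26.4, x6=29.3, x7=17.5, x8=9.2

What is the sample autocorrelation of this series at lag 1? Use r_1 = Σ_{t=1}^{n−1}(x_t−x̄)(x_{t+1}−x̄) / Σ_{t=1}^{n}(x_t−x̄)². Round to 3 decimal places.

0.178

Mean x̄ = (35.7 + 29.4 + 14.1 + 5.8 + 26.4 + 29.3 + 17.5 + 9.2)/8 = 20.9250
Numerator Σ_{t=1}^{7}(x_t−x̄)(x_{t+1}−x̄) = 145.1219
Denominator Σ(x_t−x̄)² = 814.7950
r_1 = 145.1219 / 814.7950 = 0.178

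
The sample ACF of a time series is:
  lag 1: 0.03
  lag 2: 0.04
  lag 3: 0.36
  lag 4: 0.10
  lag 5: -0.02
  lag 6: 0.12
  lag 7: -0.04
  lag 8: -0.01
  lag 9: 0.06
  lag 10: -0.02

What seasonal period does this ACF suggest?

3

The largest autocorrelation is r_3 = 0.36; the remaining lags stay at or below 0.12.
The dominant spike at lag 3 indicates a seasonal period of 3.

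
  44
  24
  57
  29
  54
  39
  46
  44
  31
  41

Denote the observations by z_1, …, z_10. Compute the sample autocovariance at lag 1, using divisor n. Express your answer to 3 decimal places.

-72.241

Mean z̄ = (44 + 24 + 57 + 29 + 54 + 39 + 46 + 44 + 31 + 41)/10 = 40.9000
Σ_{t=1}^{9}(z_t−z̄)(z_{t+1}−z̄) = -722.4100
γ_1 = -722.4100 / 10 = -72.241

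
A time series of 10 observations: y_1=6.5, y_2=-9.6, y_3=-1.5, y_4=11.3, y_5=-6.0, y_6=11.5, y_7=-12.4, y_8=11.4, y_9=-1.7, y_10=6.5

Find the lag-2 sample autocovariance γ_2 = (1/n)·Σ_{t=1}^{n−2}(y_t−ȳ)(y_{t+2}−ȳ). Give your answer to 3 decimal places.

Mean ȳ = (6.5 − 9.6 − 1.5 + 11.3 − 6.0 + 11.5 − 12.4 + 11.4 − 1.7 + 6.5)/10 = 1.6000
Σ_{t=1}^{8}(y_t−ȳ)(y_{t+2}−ȳ) = 293.4000
γ_2 = 293.4000 / 10 = 29.340

29.340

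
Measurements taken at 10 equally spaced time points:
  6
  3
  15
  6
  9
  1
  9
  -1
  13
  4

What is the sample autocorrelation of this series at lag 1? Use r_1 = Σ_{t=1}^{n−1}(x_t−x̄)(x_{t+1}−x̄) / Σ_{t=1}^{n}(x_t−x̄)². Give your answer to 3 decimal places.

Mean x̄ = (6 + 3 + 15 + 6 + 9 + 1 + 9 − 1 + 13 + 4)/10 = 6.5000
Numerator Σ_{t=1}^{9}(x_t−x̄)(x_{t+1}−x̄) = -144.7500
Denominator Σ(x_t−x̄)² = 232.5000
r_1 = -144.7500 / 232.5000 = -0.623

-0.623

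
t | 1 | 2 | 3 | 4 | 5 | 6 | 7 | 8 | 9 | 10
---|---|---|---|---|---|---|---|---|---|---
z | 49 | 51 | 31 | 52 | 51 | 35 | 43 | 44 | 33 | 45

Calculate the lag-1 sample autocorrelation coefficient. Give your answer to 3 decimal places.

Mean z̄ = (49 + 51 + 31 + 52 + 51 + 35 + 43 + 44 + 33 + 45)/10 = 43.4000
Numerator Σ_{t=1}^{9}(z_t−z̄)(z_{t+1}−z̄) = -176.5600
Denominator Σ(z_t−z̄)² = 556.4000
r_1 = -176.5600 / 556.4000 = -0.317

-0.317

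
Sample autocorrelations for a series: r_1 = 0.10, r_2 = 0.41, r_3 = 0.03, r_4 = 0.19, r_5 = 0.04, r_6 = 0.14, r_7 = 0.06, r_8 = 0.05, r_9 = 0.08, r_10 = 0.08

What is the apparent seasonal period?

The largest autocorrelation is r_2 = 0.41, with a weaker echo at lag 4 (0.19); the remaining lags stay at or below 0.14.
The dominant spike at lag 2 indicates a seasonal period of 2.

2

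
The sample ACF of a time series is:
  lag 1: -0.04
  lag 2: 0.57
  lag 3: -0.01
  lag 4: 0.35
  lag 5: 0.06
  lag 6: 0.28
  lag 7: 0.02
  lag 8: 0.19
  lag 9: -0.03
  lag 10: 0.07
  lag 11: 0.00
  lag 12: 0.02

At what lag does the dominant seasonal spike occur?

2

The largest autocorrelation is r_2 = 0.57, with weaker echoes at lags 4 (0.35), 6 (0.28) and 8 (0.19); the remaining lags stay at or below 0.07.
The dominant spike at lag 2 indicates a seasonal period of 2.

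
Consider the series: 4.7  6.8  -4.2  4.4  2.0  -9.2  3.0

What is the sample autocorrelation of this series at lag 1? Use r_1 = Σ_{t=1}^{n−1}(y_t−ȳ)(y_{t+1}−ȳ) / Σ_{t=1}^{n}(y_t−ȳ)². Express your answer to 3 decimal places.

-0.273

Mean ȳ = (4.7 + 6.8 − 4.2 + 4.4 + 2.0 − 9.2 + 3.0)/7 = 1.0714
Deviations from mean: 3.6286, 5.7286, -5.2714, 3.3286, 0.9286, -10.2714, 1.9286
Σ(y_t−ȳ)(y_{t+1}−ȳ) = (20.7865) + (-30.1978) + (-17.5463) + (3.0908) + (-9.5378) + (-19.8092) = -53.2137
Denominator Σ(y_t−ȳ)² = 194.9343
r_1 = -53.2137 / 194.9343 = -0.273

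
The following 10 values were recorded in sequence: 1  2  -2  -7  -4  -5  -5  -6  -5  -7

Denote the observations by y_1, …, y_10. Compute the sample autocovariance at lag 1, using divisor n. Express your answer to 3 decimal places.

4.396

Mean ȳ = (1 + 2 − 2 − 7 − 4 − 5 − 5 − 6 − 5 − 7)/10 = -3.8000
Σ_{t=1}^{9}(y_t−ȳ)(y_{t+1}−ȳ) = 43.9600
γ_1 = 43.9600 / 10 = 4.396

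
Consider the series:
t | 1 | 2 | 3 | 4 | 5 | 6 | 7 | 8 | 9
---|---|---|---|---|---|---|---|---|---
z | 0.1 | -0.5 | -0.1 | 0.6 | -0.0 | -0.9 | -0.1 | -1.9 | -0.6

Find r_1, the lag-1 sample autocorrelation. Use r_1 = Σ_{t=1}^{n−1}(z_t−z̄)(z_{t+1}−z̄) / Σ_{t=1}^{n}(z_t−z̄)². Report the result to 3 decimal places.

Mean z̄ = (0.1 − 0.5 − 0.1 + 0.6 − 0.0 − 0.9 − 0.1 − 1.9 − 0.6)/9 = -0.3778
Numerator Σ_{t=1}^{8}(z_t−z̄)(z_{t+1}−z̄) = 0.1217
Denominator Σ(z_t−z̄)² = 4.1356
r_1 = 0.1217 / 4.1356 = 0.029

0.029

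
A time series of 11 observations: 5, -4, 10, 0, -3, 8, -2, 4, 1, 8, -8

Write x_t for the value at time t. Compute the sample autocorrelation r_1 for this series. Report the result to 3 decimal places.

-0.609

Mean x̄ = (5 − 4 + 10 + 0 − 3 + 8 − 2 + 4 + 1 + 8 − 8)/11 = 1.7273
Numerator Σ_{t=1}^{10}(x_t−x̄)(x_{t+1}−x̄) = -200.9835
Denominator Σ(x_t−x̄)² = 330.1818
r_1 = -200.9835 / 330.1818 = -0.609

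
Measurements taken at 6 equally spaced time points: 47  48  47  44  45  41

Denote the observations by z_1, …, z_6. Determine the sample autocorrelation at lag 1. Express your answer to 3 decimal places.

0.257

Mean z̄ = (47 + 48 + 47 + 44 + 45 + 41)/6 = 45.3333
Deviations from mean: 1.6667, 2.6667, 1.6667, -1.3333, -0.3333, -4.3333
Σ(z_t−z̄)(z_{t+1}−z̄) = (4.4444) + (4.4444) + (-2.2222) + (0.4444) + (1.4444) = 8.5556
Denominator Σ(z_t−z̄)² = 33.3333
r_1 = 8.5556 / 33.3333 = 0.257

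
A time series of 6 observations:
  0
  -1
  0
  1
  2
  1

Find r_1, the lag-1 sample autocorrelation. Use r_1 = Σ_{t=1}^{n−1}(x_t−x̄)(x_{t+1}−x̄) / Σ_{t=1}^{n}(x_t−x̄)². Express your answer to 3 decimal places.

0.500

Mean x̄ = (0 − 1 + 0 + 1 + 2 + 1)/6 = 0.5000
Σ(x_t−x̄)(x_{t+1}−x̄) = (0.7500) + (0.7500) + (-0.2500) + (0.7500) + (0.7500) = 2.7500
Denominator Σ(x_t−x̄)² = 5.5000
r_1 = 2.7500 / 5.5000 = 0.500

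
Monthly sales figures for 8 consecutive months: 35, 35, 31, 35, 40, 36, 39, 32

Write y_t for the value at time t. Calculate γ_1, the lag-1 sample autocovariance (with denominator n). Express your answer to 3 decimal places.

-0.674

Mean ȳ = (35 + 35 + 31 + 35 + 40 + 36 + 39 + 32)/8 = 35.3750
Σ_{t=1}^{7}(y_t−ȳ)(y_{t+1}−ȳ) = -5.3906
γ_1 = -5.3906 / 8 = -0.674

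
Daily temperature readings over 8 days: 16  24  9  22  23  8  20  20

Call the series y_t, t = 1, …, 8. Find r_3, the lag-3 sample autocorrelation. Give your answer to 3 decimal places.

0.490

Mean ȳ = (16 + 24 + 9 + 22 + 23 + 8 + 20 + 20)/8 = 17.7500
Deviations from mean: -1.7500, 6.2500, -8.7500, 4.2500, 5.2500, -9.7500, 2.2500, 2.2500
Numerator Σ_{t=1}^{5}(y_t−ȳ)(y_{t+3}−ȳ) = 132.0625
Denominator Σ(y_t−ȳ)² = 269.5000
r_3 = 132.0625 / 269.5000 = 0.490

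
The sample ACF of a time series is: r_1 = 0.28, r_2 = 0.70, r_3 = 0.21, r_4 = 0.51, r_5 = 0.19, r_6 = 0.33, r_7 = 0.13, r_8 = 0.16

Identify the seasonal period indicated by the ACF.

The largest autocorrelation is r_2 = 0.70, with weaker echoes at lags 4 (0.51) and 6 (0.33); the remaining lags stay at or below 0.28.
The dominant spike at lag 2 indicates a seasonal period of 2.

2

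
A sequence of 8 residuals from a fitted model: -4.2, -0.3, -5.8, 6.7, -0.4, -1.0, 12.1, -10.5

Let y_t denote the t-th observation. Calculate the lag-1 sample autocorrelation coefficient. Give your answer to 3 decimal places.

-0.490

Mean ȳ = (-4.2 − 0.3 − 5.8 + 6.7 − 0.4 − 1.0 + 12.1 − 10.5)/8 = -0.4250
Numerator Σ_{t=1}^{7}(y_t−ȳ)(y_{t+1}−ȳ) = -172.6681
Denominator Σ(y_t−ȳ)² = 352.6350
r_1 = -172.6681 / 352.6350 = -0.490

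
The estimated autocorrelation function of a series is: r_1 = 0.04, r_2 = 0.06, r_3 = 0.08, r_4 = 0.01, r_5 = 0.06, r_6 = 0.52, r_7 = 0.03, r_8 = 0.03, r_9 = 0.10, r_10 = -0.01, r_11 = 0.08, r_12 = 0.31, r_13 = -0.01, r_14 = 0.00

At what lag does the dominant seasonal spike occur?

6

The largest autocorrelation is r_6 = 0.52, with a weaker echo at lag 12 (0.31); the remaining lags stay at or below 0.10.
The dominant spike at lag 6 indicates a seasonal period of 6.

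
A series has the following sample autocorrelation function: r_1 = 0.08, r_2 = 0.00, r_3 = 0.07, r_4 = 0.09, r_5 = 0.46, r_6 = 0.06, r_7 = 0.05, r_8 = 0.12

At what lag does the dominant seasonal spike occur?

5

The largest autocorrelation is r_5 = 0.46; the remaining lags stay at or below 0.12.
The dominant spike at lag 5 indicates a seasonal period of 5.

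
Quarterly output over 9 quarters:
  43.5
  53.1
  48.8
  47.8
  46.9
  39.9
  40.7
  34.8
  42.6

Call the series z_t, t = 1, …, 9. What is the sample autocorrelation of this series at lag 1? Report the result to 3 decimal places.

Mean z̄ = (43.5 + 53.1 + 48.8 + 47.8 + 46.9 + 39.9 + 40.7 + 34.8 + 42.6)/9 = 44.2333
Numerator Σ_{t=1}^{8}(z_t−z̄)(z_{t+1}−z̄) = 112.2822
Denominator Σ(z_t−z̄)² = 242.7600
r_1 = 112.2822 / 242.7600 = 0.463

0.463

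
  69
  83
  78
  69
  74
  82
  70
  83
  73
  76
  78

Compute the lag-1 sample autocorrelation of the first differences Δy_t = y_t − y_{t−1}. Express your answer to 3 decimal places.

First differences Δy: 14, -5, -9, 5, 8, -12, 13, -10, 3, 2
Mean of differences = 0.9000
Numerator Σ(Δy_t−Δȳ)(Δy_{t+1}−Δȳ) = -430.5100
Denominator Σ(Δy_t−Δȳ)² = 808.9000
r_1(Δy) = -430.5100 / 808.9000 = -0.532

-0.532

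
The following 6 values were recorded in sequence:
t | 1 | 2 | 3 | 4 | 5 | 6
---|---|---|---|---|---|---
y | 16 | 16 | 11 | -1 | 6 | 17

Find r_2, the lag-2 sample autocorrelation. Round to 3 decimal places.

-0.526

Mean ȳ = (16 + 16 + 11 − 1 + 6 + 17)/6 = 10.8333
Deviations from mean: 5.1667, 5.1667, 0.1667, -11.8333, -4.8333, 6.1667
Σ(y_t−ȳ)(y_{t+2}−ȳ) = (0.8611) + (-61.1389) + (-0.8056) + (-72.9722) = -134.0556
Denominator Σ(y_t−ȳ)² = 254.8333
r_2 = -134.0556 / 254.8333 = -0.526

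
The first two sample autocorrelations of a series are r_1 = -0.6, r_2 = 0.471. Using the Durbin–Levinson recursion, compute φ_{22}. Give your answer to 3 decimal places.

φ_{22} = (r_2 − r_1²) / (1 − r_1²)
r_1² = (-0.6)² = 0.36
Numerator = 0.471 − 0.3600 = 0.1110; denominator = 1 − 0.3600 = 0.6400
φ_{22} = 0.1110 / 0.6400 = 0.173

0.173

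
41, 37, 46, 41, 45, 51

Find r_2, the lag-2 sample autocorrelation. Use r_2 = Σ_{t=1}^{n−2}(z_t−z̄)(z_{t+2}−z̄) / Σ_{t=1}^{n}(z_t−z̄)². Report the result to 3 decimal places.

-0.042

Mean z̄ = (41 + 37 + 46 + 41 + 45 + 51)/6 = 43.5000
Deviations from mean: -2.5000, -6.5000, 2.5000, -2.5000, 1.5000, 7.5000
Numerator Σ_{t=1}^{4}(z_t−z̄)(z_{t+2}−z̄) = -5.0000
Denominator Σ(z_t−z̄)² = 119.5000
r_2 = -5.0000 / 119.5000 = -0.042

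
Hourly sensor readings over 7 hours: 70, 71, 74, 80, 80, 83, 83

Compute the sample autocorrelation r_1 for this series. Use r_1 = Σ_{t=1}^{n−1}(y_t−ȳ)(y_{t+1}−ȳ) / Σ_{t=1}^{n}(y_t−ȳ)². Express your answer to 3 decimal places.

0.616

Mean ȳ = (70 + 71 + 74 + 80 + 80 + 83 + 83)/7 = 77.2857
Deviations from mean: -7.2857, -6.2857, -3.2857, 2.7143, 2.7143, 5.7143, 5.7143
Σ(y_t−ȳ)(y_{t+1}−ȳ) = (45.7959) + (20.6531) + (-8.9184) + (7.3673) + (15.5102) + (32.6531) = 113.0612
Denominator Σ(y_t−ȳ)² = 183.4286
r_1 = 113.0612 / 183.4286 = 0.616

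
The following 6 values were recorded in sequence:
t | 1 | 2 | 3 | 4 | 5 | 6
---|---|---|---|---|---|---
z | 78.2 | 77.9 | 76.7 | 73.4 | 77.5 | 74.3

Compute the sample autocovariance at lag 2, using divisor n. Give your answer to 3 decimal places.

Mean z̄ = (78.2 + 77.9 + 76.7 + 73.4 + 77.5 + 74.3)/6 = 76.3333
Deviations: 1.8667, 1.5667, 0.3667, -2.9333, 1.1667, -2.0333
Σ_{t=1}^{4}(z_t−z̄)(z_{t+2}−z̄) = 2.4811
γ_2 = 2.4811 / 6 = 0.414

0.414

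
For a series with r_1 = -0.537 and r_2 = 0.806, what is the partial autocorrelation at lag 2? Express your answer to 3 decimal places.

0.727

φ_{22} = (r_2 − r_1²) / (1 − r_1²)
r_1² = (-0.537)² = 0.288369
Numerator = 0.806 − 0.2884 = 0.5176; denominator = 1 − 0.2884 = 0.7116
φ_{22} = 0.5176 / 0.7116 = 0.727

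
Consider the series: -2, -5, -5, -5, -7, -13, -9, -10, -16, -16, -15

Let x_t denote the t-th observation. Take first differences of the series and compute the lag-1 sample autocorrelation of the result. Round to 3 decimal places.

-0.302

First differences Δx: -3, 0, 0, -2, -6, 4, -1, -6, 0, 1
Mean of differences = -1.3000
Numerator Σ(Δx_t−Δx̄)(Δx_{t+1}−Δx̄) = -25.9900
Denominator Σ(Δx_t−Δx̄)² = 86.1000
r_1(Δx) = -25.9900 / 86.1000 = -0.302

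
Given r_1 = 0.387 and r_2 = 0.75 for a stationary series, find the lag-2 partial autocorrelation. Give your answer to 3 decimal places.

0.706

φ_{22} = (r_2 − r_1²) / (1 − r_1²)
r_1² = (0.387)² = 0.149769
Numerator = 0.75 − 0.1498 = 0.6002; denominator = 1 − 0.1498 = 0.8502
φ_{22} = 0.6002 / 0.8502 = 0.706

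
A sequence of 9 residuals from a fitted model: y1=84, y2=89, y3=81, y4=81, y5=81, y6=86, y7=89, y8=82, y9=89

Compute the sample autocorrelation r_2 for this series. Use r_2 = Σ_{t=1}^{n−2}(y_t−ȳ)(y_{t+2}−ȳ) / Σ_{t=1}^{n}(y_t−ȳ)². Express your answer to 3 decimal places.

Mean ȳ = (84 + 89 + 81 + 81 + 81 + 86 + 89 + 82 + 89)/9 = 84.6667
Σ(y_t−ȳ)(y_{t+2}−ȳ) = (2.4444) + (-15.8889) + (13.4444) + (-4.8889) + (-15.8889) + (-3.5556) + (18.7778) = -5.5556
Denominator Σ(y_t−ȳ)² = 106.0000
r_2 = -5.5556 / 106.0000 = -0.052

-0.052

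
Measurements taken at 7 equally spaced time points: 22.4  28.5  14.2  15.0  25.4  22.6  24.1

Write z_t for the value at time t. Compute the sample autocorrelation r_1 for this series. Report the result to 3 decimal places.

-0.090

Mean z̄ = (22.4 + 28.5 + 14.2 + 15.0 + 25.4 + 22.6 + 24.1)/7 = 21.7429
Σ(z_t−z̄)(z_{t+1}−z̄) = (4.4404) + (-50.9682) + (50.8604) + (-24.6596) + (3.1347) + (2.0204) = -15.1718
Denominator Σ(z_t−z̄)² = 168.1171
r_1 = -15.1718 / 168.1171 = -0.090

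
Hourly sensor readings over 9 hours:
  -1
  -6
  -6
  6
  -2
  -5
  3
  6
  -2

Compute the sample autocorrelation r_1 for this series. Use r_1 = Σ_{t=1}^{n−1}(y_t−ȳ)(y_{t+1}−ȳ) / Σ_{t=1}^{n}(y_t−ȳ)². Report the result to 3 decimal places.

Mean ȳ = (-1 − 6 − 6 + 6 − 2 − 5 + 3 + 6 − 2)/9 = -0.7778
Numerator Σ_{t=1}^{8}(y_t−ȳ)(y_{t+1}−ȳ) = -8.7160
Denominator Σ(y_t−ȳ)² = 181.5556
r_1 = -8.7160 / 181.5556 = -0.048

-0.048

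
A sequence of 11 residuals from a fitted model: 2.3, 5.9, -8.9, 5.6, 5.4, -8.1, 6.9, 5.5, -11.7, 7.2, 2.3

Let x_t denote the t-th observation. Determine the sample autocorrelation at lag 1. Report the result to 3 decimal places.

-0.521

Mean x̄ = (2.3 + 5.9 − 8.9 + 5.6 + 5.4 − 8.1 + 6.9 + 5.5 − 11.7 + 7.2 + 2.3)/11 = 1.1273
Numerator Σ_{t=1}^{10}(x_t−x̄)(x_{t+1}−x̄) = -262.3135
Denominator Σ(x_t−x̄)² = 503.3418
r_1 = -262.3135 / 503.3418 = -0.521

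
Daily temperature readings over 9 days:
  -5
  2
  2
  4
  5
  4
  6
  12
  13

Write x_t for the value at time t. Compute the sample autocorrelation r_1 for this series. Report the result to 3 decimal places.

0.445

Mean x̄ = (-5 + 2 + 2 + 4 + 5 + 4 + 6 + 12 + 13)/9 = 4.7778
Numerator Σ_{t=1}^{8}(x_t−x̄)(x_{t+1}−x̄) = 103.9506
Denominator Σ(x_t−x̄)² = 233.5556
r_1 = 103.9506 / 233.5556 = 0.445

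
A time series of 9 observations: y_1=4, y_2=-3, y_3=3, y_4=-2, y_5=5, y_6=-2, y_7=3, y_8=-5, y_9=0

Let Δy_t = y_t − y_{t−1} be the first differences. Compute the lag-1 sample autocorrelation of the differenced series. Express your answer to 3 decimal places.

-0.851

First differences Δy: -7, 6, -5, 7, -7, 5, -8, 5
Mean of differences = -0.5000
Numerator Σ(Δy_t−Δȳ)(Δy_{t+1}−Δȳ) = -272.2500
Denominator Σ(Δy_t−Δȳ)² = 320.0000
r_1(Δy) = -272.2500 / 320.0000 = -0.851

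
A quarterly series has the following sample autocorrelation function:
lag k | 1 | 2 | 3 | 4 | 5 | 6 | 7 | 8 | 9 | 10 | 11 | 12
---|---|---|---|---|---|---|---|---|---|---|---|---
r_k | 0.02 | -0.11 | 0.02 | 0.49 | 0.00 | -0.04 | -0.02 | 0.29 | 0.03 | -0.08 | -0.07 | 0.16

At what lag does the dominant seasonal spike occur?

4

The largest autocorrelation is r_4 = 0.49, with weaker echoes at lags 8 (0.29) and 12 (0.16); the remaining lags stay at or below 0.03.
The dominant spike at lag 4 indicates a seasonal period of 4.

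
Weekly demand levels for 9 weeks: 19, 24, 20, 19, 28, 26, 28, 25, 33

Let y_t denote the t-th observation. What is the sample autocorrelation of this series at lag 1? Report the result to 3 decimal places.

0.151

Mean ȳ = (19 + 24 + 20 + 19 + 28 + 26 + 28 + 25 + 33)/9 = 24.6667
Numerator Σ_{t=1}^{8}(y_t−ȳ)(y_{t+1}−ȳ) = 27.2222
Denominator Σ(y_t−ȳ)² = 180.0000
r_1 = 27.2222 / 180.0000 = 0.151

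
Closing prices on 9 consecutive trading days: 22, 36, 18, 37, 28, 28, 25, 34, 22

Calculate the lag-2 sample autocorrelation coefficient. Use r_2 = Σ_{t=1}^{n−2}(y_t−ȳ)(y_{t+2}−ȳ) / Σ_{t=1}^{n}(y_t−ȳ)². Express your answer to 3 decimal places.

0.412

Mean ȳ = (22 + 36 + 18 + 37 + 28 + 28 + 25 + 34 + 22)/9 = 27.7778
Σ(y_t−ȳ)(y_{t+2}−ȳ) = (56.4938) + (75.8272) + (-2.1728) + (2.0494) + (-0.6173) + (1.3827) + (16.0494) = 149.0123
Denominator Σ(y_t−ȳ)² = 361.5556
r_2 = 149.0123 / 361.5556 = 0.412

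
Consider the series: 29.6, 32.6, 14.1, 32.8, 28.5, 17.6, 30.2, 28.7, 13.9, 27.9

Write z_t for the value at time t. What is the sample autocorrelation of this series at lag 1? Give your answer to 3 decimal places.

-0.452

Mean z̄ = (29.6 + 32.6 + 14.1 + 32.8 + 28.5 + 17.6 + 30.2 + 28.7 + 13.9 + 27.9)/10 = 25.5900
Numerator Σ_{t=1}^{9}(z_t−z̄)(z_{t+1}−z̄) = -223.4041
Denominator Σ(z_t−z̄)² = 494.4490
r_1 = -223.4041 / 494.4490 = -0.452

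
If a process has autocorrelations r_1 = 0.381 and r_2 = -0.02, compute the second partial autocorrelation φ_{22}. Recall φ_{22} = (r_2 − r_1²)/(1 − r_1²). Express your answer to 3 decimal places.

-0.193

φ_{22} = (r_2 − r_1²) / (1 − r_1²)
r_1² = (0.381)² = 0.145161
Numerator = -0.02 − 0.1452 = -0.1652; denominator = 1 − 0.1452 = 0.8548
φ_{22} = -0.1652 / 0.8548 = -0.193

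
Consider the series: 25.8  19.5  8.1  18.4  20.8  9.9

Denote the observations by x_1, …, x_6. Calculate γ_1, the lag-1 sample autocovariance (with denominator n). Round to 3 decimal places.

-5.713

Mean x̄ = (25.8 + 19.5 + 8.1 + 18.4 + 20.8 + 9.9)/6 = 17.0833
Deviations: 8.7167, 2.4167, -8.9833, 1.3167, 3.7167, -7.1833
Σ_{t=1}^{5}(x_t−x̄)(x_{t+1}−x̄) = -34.2769
γ_1 = -34.2769 / 6 = -5.713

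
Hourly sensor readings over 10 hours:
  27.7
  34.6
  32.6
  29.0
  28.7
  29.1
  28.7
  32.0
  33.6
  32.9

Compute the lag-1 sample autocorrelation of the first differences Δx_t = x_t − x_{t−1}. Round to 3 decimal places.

First differences Δx: 6.9, -2.0, -3.6, -0.3, 0.4, -0.4, 3.3, 1.6, -0.7
Mean of differences = 0.5778
Numerator Σ(Δx_t−Δx̄)(Δx_{t+1}−Δx̄) = -2.7160
Denominator Σ(Δx_t−Δx̄)² = 75.9156
r_1(Δx) = -2.7160 / 75.9156 = -0.036

-0.036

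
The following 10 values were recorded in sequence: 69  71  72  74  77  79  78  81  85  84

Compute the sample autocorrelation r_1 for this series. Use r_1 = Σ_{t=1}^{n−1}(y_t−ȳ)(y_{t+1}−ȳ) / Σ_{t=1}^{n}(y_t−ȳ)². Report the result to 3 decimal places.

Mean ȳ = (69 + 71 + 72 + 74 + 77 + 79 + 78 + 81 + 85 + 84)/10 = 77.0000
Numerator Σ_{t=1}^{9}(y_t−ȳ)(y_{t+1}−ȳ) = 187.0000
Denominator Σ(y_t−ȳ)² = 268.0000
r_1 = 187.0000 / 268.0000 = 0.698

0.698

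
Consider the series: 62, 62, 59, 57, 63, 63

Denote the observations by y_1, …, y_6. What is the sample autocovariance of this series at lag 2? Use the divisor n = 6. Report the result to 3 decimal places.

-3.000

Mean ȳ = (62 + 62 + 59 + 57 + 63 + 63)/6 = 61.0000
Σ_{t=1}^{4}(y_t−ȳ)(y_{t+2}−ȳ) = -18.0000
γ_2 = -18.0000 / 6 = -3.000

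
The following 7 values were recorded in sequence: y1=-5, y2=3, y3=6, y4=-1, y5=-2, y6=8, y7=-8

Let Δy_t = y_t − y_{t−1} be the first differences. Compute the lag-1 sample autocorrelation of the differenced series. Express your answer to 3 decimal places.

-0.330

First differences Δy: 8, 3, -7, -1, 10, -16
Mean of differences = -0.5000
Numerator Σ(Δy_t−Δȳ)(Δy_{t+1}−Δȳ) = -157.7500
Denominator Σ(Δy_t−Δȳ)² = 477.5000
r_1(Δy) = -157.7500 / 477.5000 = -0.330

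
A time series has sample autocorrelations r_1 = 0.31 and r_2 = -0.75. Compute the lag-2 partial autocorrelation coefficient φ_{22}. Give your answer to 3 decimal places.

-0.936

φ_{22} = (r_2 − r_1²) / (1 − r_1²)
r_1² = (0.31)² = 0.0961
Numerator = -0.75 − 0.0961 = -0.8461; denominator = 1 − 0.0961 = 0.9039
φ_{22} = -0.8461 / 0.9039 = -0.936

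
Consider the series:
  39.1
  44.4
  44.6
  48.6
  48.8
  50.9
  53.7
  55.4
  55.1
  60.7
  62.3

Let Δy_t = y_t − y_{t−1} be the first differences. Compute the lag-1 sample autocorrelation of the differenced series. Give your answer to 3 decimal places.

First differences Δy: 5.3, 0.2, 4.0, 0.2, 2.1, 2.8, 1.7, -0.3, 5.6, 1.6
Mean of differences = 2.3200
Numerator Σ(Δy_t−Δȳ)(Δy_{t+1}−Δȳ) = -22.7084
Denominator Σ(Δy_t−Δȳ)² = 39.4960
r_1(Δy) = -22.7084 / 39.4960 = -0.575

-0.575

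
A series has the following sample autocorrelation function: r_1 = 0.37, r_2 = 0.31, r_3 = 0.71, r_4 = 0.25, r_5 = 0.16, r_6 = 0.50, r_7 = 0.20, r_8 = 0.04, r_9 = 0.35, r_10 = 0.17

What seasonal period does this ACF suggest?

3

The largest autocorrelation is r_3 = 0.71, with a weaker echo at lag 6 (0.50); the remaining lags stay at or below 0.37. The elevated value at lag 1 (0.37), dropping to 0.31 at lag 2, reflects decaying short-term dependence rather than seasonality.
The dominant spike at lag 3 indicates a seasonal period of 3.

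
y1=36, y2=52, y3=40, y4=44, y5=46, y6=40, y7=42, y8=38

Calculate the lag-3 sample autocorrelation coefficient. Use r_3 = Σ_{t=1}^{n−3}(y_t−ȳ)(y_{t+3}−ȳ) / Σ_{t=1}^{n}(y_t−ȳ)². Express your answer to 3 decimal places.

0.080

Mean ȳ = (36 + 52 + 40 + 44 + 46 + 40 + 42 + 38)/8 = 42.2500
Deviations from mean: -6.2500, 9.7500, -2.2500, 1.7500, 3.7500, -2.2500, -0.2500, -4.2500
Numerator Σ_{t=1}^{5}(y_t−ȳ)(y_{t+3}−ȳ) = 14.3125
Denominator Σ(y_t−ȳ)² = 179.5000
r_3 = 14.3125 / 179.5000 = 0.080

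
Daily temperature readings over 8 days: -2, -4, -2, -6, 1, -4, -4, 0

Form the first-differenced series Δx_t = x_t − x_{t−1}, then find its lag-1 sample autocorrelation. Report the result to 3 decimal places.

-0.662

First differences Δx: -2, 2, -4, 7, -5, 0, 4
Mean of differences = 0.2857
Numerator Σ(Δx_t−Δx̄)(Δx_{t+1}−Δx̄) = -75.0816
Denominator Σ(Δx_t−Δx̄)² = 113.4286
r_1(Δx) = -75.0816 / 113.4286 = -0.662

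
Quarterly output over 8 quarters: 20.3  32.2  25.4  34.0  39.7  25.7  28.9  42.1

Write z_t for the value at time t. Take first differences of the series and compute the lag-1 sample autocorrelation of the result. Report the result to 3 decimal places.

-0.284

First differences Δz: 11.9, -6.8, 8.6, 5.7, -14.0, 3.2, 13.2
Mean of differences = 3.1143
Numerator Σ(Δz_t−Δz̄)(Δz_{t+1}−Δz̄) = -172.1616
Denominator Σ(Δz_t−Δz̄)² = 606.8886
r_1(Δz) = -172.1616 / 606.8886 = -0.284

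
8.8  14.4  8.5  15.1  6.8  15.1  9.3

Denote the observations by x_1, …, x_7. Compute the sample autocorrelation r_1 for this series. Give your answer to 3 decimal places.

Mean x̄ = (8.8 + 14.4 + 8.5 + 15.1 + 6.8 + 15.1 + 9.3)/7 = 11.1429
Deviations from mean: -2.3429, 3.2571, -2.6429, 3.9571, -4.3429, 3.9571, -1.8429
Numerator Σ_{t=1}^{6}(x_t−x̄)(x_{t+1}−x̄) = -68.3604
Denominator Σ(x_t−x̄)² = 76.6571
r_1 = -68.3604 / 76.6571 = -0.892

-0.892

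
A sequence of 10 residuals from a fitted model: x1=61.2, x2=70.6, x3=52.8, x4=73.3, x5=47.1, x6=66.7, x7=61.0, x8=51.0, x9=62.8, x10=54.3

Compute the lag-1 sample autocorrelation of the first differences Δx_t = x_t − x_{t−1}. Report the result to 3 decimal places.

First differences Δx: 9.4, -17.8, 20.5, -26.2, 19.6, -5.7, -10.0, 11.8, -8.5
Mean of differences = -0.7667
Numerator Σ(Δx_t−Δx̄)(Δx_{t+1}−Δx̄) = -1862.4278
Denominator Σ(Δx_t−Δx̄)² = 2234.7400
r_1(Δx) = -1862.4278 / 2234.7400 = -0.833

-0.833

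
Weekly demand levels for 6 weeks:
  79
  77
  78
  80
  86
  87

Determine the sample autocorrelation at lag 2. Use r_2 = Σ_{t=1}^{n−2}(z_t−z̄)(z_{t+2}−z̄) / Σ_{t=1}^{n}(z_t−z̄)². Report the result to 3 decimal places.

-0.114

Mean z̄ = (79 + 77 + 78 + 80 + 86 + 87)/6 = 81.1667
Deviations from mean: -2.1667, -4.1667, -3.1667, -1.1667, 4.8333, 5.8333
Σ(z_t−z̄)(z_{t+2}−z̄) = (6.8611) + (4.8611) + (-15.3056) + (-6.8056) = -10.3889
Denominator Σ(z_t−z̄)² = 90.8333
r_2 = -10.3889 / 90.8333 = -0.114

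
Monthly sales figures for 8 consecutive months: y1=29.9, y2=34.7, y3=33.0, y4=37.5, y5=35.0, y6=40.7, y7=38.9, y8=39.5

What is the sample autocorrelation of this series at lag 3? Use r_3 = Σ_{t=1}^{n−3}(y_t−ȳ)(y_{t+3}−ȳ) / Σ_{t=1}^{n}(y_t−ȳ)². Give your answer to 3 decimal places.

-0.227

Mean ȳ = (29.9 + 34.7 + 33.0 + 37.5 + 35.0 + 40.7 + 38.9 + 39.5)/8 = 36.1500
Deviations from mean: -6.2500, -1.4500, -3.1500, 1.3500, -1.1500, 4.5500, 2.7500, 3.3500
Numerator Σ_{t=1}^{5}(y_t−ȳ)(y_{t+3}−ȳ) = -21.2425
Denominator Σ(y_t−ȳ)² = 93.7200
r_3 = -21.2425 / 93.7200 = -0.227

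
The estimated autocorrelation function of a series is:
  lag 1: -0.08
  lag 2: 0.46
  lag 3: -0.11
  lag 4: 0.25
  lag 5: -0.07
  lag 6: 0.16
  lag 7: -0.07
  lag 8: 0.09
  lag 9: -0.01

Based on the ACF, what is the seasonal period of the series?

2

The largest autocorrelation is r_2 = 0.46, with weaker echoes at lags 4 (0.25) and 6 (0.16); the remaining lags stay at or below 0.09.
The dominant spike at lag 2 indicates a seasonal period of 2.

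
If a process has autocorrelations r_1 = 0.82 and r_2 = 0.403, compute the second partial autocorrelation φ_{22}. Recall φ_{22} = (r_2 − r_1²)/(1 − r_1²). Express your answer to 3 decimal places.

-0.822

φ_{22} = (r_2 − r_1²) / (1 − r_1²)
r_1² = (0.82)² = 0.6724
Numerator = 0.403 − 0.6724 = -0.2694; denominator = 1 − 0.6724 = 0.3276
φ_{22} = -0.2694 / 0.3276 = -0.822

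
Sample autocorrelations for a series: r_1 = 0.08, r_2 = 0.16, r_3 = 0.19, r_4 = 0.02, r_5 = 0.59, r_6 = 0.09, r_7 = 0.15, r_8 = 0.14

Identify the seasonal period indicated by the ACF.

5

The largest autocorrelation is r_5 = 0.59; the remaining lags stay at or below 0.19.
The dominant spike at lag 5 indicates a seasonal period of 5.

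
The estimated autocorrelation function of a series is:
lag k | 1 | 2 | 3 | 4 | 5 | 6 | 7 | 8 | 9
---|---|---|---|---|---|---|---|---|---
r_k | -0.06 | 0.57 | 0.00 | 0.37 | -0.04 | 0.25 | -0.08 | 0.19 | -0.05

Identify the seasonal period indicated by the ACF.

The largest autocorrelation is r_2 = 0.57, with weaker echoes at lags 4 (0.37), 6 (0.25) and 8 (0.19); the remaining lags stay at or below 0.00.
The dominant spike at lag 2 indicates a seasonal period of 2.

2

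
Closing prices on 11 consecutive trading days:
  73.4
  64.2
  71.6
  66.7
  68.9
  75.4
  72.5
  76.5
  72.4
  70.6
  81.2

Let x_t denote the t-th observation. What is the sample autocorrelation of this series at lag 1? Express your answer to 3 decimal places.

Mean x̄ = (73.4 + 64.2 + 71.6 + 66.7 + 68.9 + 75.4 + 72.5 + 76.5 + 72.4 + 70.6 + 81.2)/11 = 72.1273
Numerator Σ_{t=1}^{10}(x_t−x̄)(x_{t+1}−x̄) = -6.3253
Denominator Σ(x_t−x̄)² = 219.3018
r_1 = -6.3253 / 219.3018 = -0.029

-0.029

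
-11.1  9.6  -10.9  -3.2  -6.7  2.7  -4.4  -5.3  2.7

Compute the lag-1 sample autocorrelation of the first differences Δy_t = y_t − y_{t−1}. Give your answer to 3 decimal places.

First differences Δy: 20.7, -20.5, 7.7, -3.5, 9.4, -7.1, -0.9, 8.0
Mean of differences = 1.7250
Numerator Σ(Δy_t−Δȳ)(Δy_{t+1}−Δȳ) = -686.8731
Denominator Σ(Δy_t−Δȳ)² = 1100.0550
r_1(Δy) = -686.8731 / 1100.0550 = -0.624

-0.624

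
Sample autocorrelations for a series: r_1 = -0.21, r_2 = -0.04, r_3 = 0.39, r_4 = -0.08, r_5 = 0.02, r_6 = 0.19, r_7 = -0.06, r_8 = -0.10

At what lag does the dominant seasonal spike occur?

3

The largest autocorrelation is r_3 = 0.39, with a weaker echo at lag 6 (0.19); the remaining lags stay at or below 0.02.
The dominant spike at lag 3 indicates a seasonal period of 3.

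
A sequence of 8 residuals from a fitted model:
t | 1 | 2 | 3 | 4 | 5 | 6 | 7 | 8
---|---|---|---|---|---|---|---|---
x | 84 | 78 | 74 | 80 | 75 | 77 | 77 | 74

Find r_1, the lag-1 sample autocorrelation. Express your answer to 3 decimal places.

Mean x̄ = (84 + 78 + 74 + 80 + 75 + 77 + 77 + 74)/8 = 77.3750
Numerator Σ_{t=1}^{7}(x_t−x̄)(x_{t+1}−x̄) = -10.7656
Denominator Σ(x_t−x̄)² = 79.8750
r_1 = -10.7656 / 79.8750 = -0.135

-0.135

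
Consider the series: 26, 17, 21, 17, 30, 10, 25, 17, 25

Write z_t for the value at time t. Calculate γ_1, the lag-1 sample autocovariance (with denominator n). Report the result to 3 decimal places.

-25.791

Mean z̄ = (26 + 17 + 21 + 17 + 30 + 10 + 25 + 17 + 25)/9 = 20.8889
Σ_{t=1}^{8}(z_t−z̄)(z_{t+1}−z̄) = -232.1235
γ_1 = -232.1235 / 9 = -25.791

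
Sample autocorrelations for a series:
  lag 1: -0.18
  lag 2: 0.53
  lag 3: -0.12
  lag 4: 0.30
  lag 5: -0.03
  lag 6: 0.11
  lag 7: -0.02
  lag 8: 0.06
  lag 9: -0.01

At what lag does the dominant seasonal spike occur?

2

The largest autocorrelation is r_2 = 0.53, with a weaker echo at lag 4 (0.30); the remaining lags stay at or below 0.11.
The dominant spike at lag 2 indicates a seasonal period of 2.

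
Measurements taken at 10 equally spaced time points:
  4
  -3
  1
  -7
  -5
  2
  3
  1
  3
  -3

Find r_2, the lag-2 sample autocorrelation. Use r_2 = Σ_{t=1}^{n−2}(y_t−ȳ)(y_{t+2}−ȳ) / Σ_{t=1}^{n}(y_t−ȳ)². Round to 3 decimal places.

Mean ȳ = (4 − 3 + 1 − 7 − 5 + 2 + 3 + 1 + 3 − 3)/10 = -0.4000
Numerator Σ_{t=1}^{8}(y_t−ȳ)(y_{t+2}−ȳ) = -3.3200
Denominator Σ(y_t−ȳ)² = 130.4000
r_2 = -3.3200 / 130.4000 = -0.025

-0.025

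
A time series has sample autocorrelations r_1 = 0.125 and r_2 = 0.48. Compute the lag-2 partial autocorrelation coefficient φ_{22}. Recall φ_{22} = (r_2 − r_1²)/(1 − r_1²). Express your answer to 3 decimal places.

φ_{22} = (r_2 − r_1²) / (1 − r_1²)
r_1² = (0.125)² = 0.015625
Numerator = 0.48 − 0.0156 = 0.4644; denominator = 1 − 0.0156 = 0.9844
φ_{22} = 0.4644 / 0.9844 = 0.472

0.472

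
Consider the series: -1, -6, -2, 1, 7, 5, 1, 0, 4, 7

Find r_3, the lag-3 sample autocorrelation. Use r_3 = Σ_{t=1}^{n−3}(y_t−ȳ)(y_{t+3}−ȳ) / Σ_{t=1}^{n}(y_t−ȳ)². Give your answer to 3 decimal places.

Mean ȳ = (-1 − 6 − 2 + 1 + 7 + 5 + 1 + 0 + 4 + 7)/10 = 1.6000
Numerator Σ_{t=1}^{7}(y_t−ȳ)(y_{t+3}−ȳ) = -55.0800
Denominator Σ(y_t−ȳ)² = 156.4000
r_3 = -55.0800 / 156.4000 = -0.352

-0.352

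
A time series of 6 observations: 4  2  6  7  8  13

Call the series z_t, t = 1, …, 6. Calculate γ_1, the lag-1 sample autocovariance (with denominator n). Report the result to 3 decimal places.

Mean z̄ = (4 + 2 + 6 + 7 + 8 + 13)/6 = 6.6667
Σ_{t=1}^{5}(z_t−z̄)(z_{t+1}−z̄) = 24.2222
γ_1 = 24.2222 / 6 = 4.037

4.037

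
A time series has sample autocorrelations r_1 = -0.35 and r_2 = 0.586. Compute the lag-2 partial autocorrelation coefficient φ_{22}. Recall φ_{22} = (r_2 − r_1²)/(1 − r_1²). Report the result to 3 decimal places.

φ_{22} = (r_2 − r_1²) / (1 − r_1²)
r_1² = (-0.35)² = 0.1225
Numerator = 0.586 − 0.1225 = 0.4635; denominator = 1 − 0.1225 = 0.8775
φ_{22} = 0.4635 / 0.8775 = 0.528

0.528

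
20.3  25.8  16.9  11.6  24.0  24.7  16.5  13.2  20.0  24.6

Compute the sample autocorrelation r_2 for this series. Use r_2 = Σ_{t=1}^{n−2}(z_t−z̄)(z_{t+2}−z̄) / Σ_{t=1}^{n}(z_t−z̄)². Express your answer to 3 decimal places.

-0.788

Mean z̄ = (20.3 + 25.8 + 16.9 + 11.6 + 24.0 + 24.7 + 16.5 + 13.2 + 20.0 + 24.6)/10 = 19.7600
Numerator Σ_{t=1}^{8}(z_t−z̄)(z_{t+2}−z̄) = -182.0292
Denominator Σ(z_t−z̄)² = 231.0640
r_2 = -182.0292 / 231.0640 = -0.788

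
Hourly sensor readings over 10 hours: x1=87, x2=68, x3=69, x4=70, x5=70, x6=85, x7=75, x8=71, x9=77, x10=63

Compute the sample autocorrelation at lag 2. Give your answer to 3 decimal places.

Mean x̄ = (87 + 68 + 69 + 70 + 70 + 85 + 75 + 71 + 77 + 63)/10 = 73.5000
Numerator Σ_{t=1}^{8}(x_t−x̄)(x_{t+2}−x̄) = -68.5000
Denominator Σ(x_t−x̄)² = 520.5000
r_2 = -68.5000 / 520.5000 = -0.132

-0.132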